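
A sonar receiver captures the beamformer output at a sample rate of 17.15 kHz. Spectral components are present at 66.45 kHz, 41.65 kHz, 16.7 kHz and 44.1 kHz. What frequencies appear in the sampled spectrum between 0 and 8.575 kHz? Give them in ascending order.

0.45 kHz, 2.15 kHz, 7.35 kHz

fs/2 = 8.575 kHz.
66.45 kHz mod fs = 15 kHz.
15 kHz > fs/2 = 8.575 kHz, folds to fs − 15 kHz = 2.15 kHz.
41.65 kHz mod fs = 7.35 kHz.
7.35 kHz ≤ fs/2 = 8.575 kHz, appears at 7.35 kHz.
16.7 kHz > fs/2 = 8.575 kHz, folds to fs − 16.7 kHz = 0.45 kHz.
44.1 kHz mod fs = 9.8 kHz.
9.8 kHz > fs/2 = 8.575 kHz, folds to fs − 9.8 kHz = 7.35 kHz.
Distinct values: {0.45 kHz, 2.15 kHz, 7.35 kHz}.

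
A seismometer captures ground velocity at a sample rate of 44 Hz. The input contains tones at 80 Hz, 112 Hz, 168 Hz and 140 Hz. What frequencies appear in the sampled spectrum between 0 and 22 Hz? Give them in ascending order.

8 Hz, 20 Hz

fs/2 = 22 Hz.
80 Hz mod fs = 36 Hz.
36 Hz > fs/2 = 22 Hz, folds to fs − 36 Hz = 8 Hz.
112 Hz mod fs = 24 Hz.
24 Hz > fs/2 = 22 Hz, folds to fs − 24 Hz = 20 Hz.
168 Hz mod fs = 36 Hz.
36 Hz > fs/2 = 22 Hz, folds to fs − 36 Hz = 8 Hz.
140 Hz mod fs = 8 Hz.
8 Hz ≤ fs/2 = 22 Hz, appears at 8 Hz.
Distinct values: {8 Hz, 20 Hz}.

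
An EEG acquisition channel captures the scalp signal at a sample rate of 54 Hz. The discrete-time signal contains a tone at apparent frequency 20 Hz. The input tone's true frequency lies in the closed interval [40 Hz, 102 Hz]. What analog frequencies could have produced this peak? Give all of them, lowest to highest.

74 Hz, 88 Hz

Frequencies that alias to 20 Hz are k·fs ± 20 Hz for integer k ≥ 0.
k=0: 20 Hz.
k=1: 34 Hz, 74 Hz.
k=2: 88 Hz, 128 Hz.
k=3: 142 Hz, 182 Hz.
Within [40 Hz, 102 Hz]: 74 Hz, 88 Hz.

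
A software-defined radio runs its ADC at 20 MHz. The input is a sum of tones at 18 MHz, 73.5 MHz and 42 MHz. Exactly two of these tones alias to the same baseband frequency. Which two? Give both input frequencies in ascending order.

18 MHz, 42 MHz

fs/2 = 10 MHz.
18 MHz > fs/2 = 10 MHz, folds to fs − 18 MHz = 2 MHz.
73.5 MHz mod fs = 13.5 MHz.
13.5 MHz > fs/2 = 10 MHz, folds to fs − 13.5 MHz = 6.5 MHz.
42 MHz mod fs = 2 MHz.
2 MHz ≤ fs/2 = 10 MHz, appears at 2 MHz.
18 MHz and 42 MHz both map to 2 MHz.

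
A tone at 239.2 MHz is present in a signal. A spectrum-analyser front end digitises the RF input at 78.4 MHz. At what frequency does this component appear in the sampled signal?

4 MHz

239.2 MHz mod fs = 4 MHz.
4 MHz ≤ fs/2 = 39.2 MHz, appears at 4 MHz.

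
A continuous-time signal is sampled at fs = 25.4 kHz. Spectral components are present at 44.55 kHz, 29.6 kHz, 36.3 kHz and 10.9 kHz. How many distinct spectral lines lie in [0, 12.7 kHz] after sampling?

3

fs/2 = 12.7 kHz.
44.55 kHz mod fs = 19.15 kHz.
19.15 kHz > fs/2 = 12.7 kHz, folds to fs − 19.15 kHz = 6.25 kHz.
29.6 kHz mod fs = 4.2 kHz.
4.2 kHz ≤ fs/2 = 12.7 kHz, appears at 4.2 kHz.
36.3 kHz mod fs = 10.9 kHz.
10.9 kHz ≤ fs/2 = 12.7 kHz, appears at 10.9 kHz.
10.9 kHz ≤ fs/2 = 12.7 kHz, passes unchanged.
Distinct values: {4.2 kHz, 6.25 kHz, 10.9 kHz} → 3.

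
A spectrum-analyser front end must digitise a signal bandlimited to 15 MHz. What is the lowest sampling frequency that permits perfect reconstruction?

Nyquist rate = 2 × 15 MHz = 30 MHz.

30 MHz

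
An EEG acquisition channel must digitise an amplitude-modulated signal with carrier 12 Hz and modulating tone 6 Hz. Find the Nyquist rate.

AM sidebands sit at fc ± fm = 6 Hz and 18 Hz.
Highest-frequency component: 18 Hz.
Nyquist rate = 2 × 18 Hz = 36 Hz.

36 Hz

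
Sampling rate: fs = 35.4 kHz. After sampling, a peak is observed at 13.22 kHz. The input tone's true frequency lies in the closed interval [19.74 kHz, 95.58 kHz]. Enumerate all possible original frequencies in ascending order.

22.18 kHz, 48.62 kHz, 57.58 kHz, 84.02 kHz, 92.98 kHz

Frequencies that alias to 13.22 kHz are k·fs ± 13.22 kHz for integer k ≥ 0.
k=0: 13.22 kHz.
k=1: 22.18 kHz, 48.62 kHz.
k=2: 57.58 kHz, 84.02 kHz.
k=3: 92.98 kHz, 119.42 kHz.
k=4: 128.38 kHz, 154.82 kHz.
Within [19.74 kHz, 95.58 kHz]: 22.18 kHz, 48.62 kHz, 57.58 kHz, 84.02 kHz, 92.98 kHz.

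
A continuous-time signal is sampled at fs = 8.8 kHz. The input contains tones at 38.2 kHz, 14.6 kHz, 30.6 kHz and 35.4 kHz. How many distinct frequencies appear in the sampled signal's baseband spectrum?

fs/2 = 4.4 kHz.
38.2 kHz mod fs = 3 kHz.
3 kHz ≤ fs/2 = 4.4 kHz, appears at 3 kHz.
14.6 kHz mod fs = 5.8 kHz.
5.8 kHz > fs/2 = 4.4 kHz, folds to fs − 5.8 kHz = 3 kHz.
30.6 kHz mod fs = 4.2 kHz.
4.2 kHz ≤ fs/2 = 4.4 kHz, appears at 4.2 kHz.
35.4 kHz mod fs = 0.2 kHz.
0.2 kHz ≤ fs/2 = 4.4 kHz, appears at 0.2 kHz.
Distinct values: {0.2 kHz, 3 kHz, 4.2 kHz} → 3.

3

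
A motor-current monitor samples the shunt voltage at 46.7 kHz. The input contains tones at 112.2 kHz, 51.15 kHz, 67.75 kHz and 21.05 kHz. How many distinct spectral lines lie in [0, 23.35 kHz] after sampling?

fs/2 = 23.35 kHz.
112.2 kHz mod fs = 18.8 kHz.
18.8 kHz ≤ fs/2 = 23.35 kHz, appears at 18.8 kHz.
51.15 kHz mod fs = 4.45 kHz.
4.45 kHz ≤ fs/2 = 23.35 kHz, appears at 4.45 kHz.
67.75 kHz mod fs = 21.05 kHz.
21.05 kHz ≤ fs/2 = 23.35 kHz, appears at 21.05 kHz.
21.05 kHz ≤ fs/2 = 23.35 kHz, passes unchanged.
Distinct values: {4.45 kHz, 18.8 kHz, 21.05 kHz} → 3.

3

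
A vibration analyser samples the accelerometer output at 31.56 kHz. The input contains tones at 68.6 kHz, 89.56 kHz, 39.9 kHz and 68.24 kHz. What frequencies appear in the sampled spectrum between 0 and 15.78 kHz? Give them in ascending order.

5.12 kHz, 5.48 kHz, 8.34 kHz

fs/2 = 15.78 kHz.
68.6 kHz mod fs = 5.48 kHz.
5.48 kHz ≤ fs/2 = 15.78 kHz, appears at 5.48 kHz.
89.56 kHz mod fs = 26.44 kHz.
26.44 kHz > fs/2 = 15.78 kHz, folds to fs − 26.44 kHz = 5.12 kHz.
39.9 kHz mod fs = 8.34 kHz.
8.34 kHz ≤ fs/2 = 15.78 kHz, appears at 8.34 kHz.
68.24 kHz mod fs = 5.12 kHz.
5.12 kHz ≤ fs/2 = 15.78 kHz, appears at 5.12 kHz.
Distinct values: {5.12 kHz, 5.48 kHz, 8.34 kHz}.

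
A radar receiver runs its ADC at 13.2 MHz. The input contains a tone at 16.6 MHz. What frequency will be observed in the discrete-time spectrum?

16.6 MHz mod fs = 3.4 MHz.
3.4 MHz ≤ fs/2 = 6.6 MHz, appears at 3.4 MHz.

3.4 MHz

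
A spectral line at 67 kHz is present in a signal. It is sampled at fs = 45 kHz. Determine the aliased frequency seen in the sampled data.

67 kHz mod fs = 22 kHz.
22 kHz ≤ fs/2 = 22.5 kHz, appears at 22 kHz.

22 kHz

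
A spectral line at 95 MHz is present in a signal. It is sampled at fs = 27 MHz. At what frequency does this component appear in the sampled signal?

13 MHz

95 MHz mod fs = 14 MHz.
14 MHz > fs/2 = 13.5 MHz, folds to fs − 14 MHz = 13 MHz.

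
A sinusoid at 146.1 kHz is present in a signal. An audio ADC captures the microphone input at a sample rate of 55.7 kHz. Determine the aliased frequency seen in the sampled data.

146.1 kHz mod fs = 34.7 kHz.
34.7 kHz > fs/2 = 27.85 kHz, folds to fs − 34.7 kHz = 21 kHz.

21 kHz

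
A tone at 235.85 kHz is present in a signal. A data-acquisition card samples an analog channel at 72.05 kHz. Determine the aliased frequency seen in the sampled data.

235.85 kHz mod fs = 19.7 kHz.
19.7 kHz ≤ fs/2 = 36.025 kHz, appears at 19.7 kHz.

19.7 kHz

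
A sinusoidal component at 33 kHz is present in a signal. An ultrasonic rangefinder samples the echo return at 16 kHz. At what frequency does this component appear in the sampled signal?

33 kHz mod fs = 1 kHz.
1 kHz ≤ fs/2 = 8 kHz, appears at 1 kHz.

1 kHz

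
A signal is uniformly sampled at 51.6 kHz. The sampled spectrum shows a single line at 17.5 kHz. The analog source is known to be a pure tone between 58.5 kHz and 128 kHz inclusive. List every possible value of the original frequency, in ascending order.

69.1 kHz, 85.7 kHz, 120.7 kHz

Frequencies that alias to 17.5 kHz are k·fs ± 17.5 kHz for integer k ≥ 0.
k=0: 17.5 kHz.
k=1: 34.1 kHz, 69.1 kHz.
k=2: 85.7 kHz, 120.7 kHz.
k=3: 137.3 kHz, 172.3 kHz.
Within [58.5 kHz, 128 kHz]: 69.1 kHz, 85.7 kHz, 120.7 kHz.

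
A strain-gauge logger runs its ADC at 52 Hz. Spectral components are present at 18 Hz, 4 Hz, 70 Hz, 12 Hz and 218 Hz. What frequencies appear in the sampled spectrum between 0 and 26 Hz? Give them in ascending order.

fs/2 = 26 Hz.
18 Hz ≤ fs/2 = 26 Hz, passes unchanged.
4 Hz ≤ fs/2 = 26 Hz, passes unchanged.
70 Hz mod fs = 18 Hz.
18 Hz ≤ fs/2 = 26 Hz, appears at 18 Hz.
12 Hz ≤ fs/2 = 26 Hz, passes unchanged.
218 Hz mod fs = 10 Hz.
10 Hz ≤ fs/2 = 26 Hz, appears at 10 Hz.
Distinct values: {4 Hz, 10 Hz, 12 Hz, 18 Hz}.

4 Hz, 10 Hz, 12 Hz, 18 Hz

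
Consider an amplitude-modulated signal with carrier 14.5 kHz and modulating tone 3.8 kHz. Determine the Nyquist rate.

36.6 kHz

AM sidebands sit at fc ± fm = 10.7 kHz and 18.3 kHz.
Highest-frequency component: 18.3 kHz.
Nyquist rate = 2 × 18.3 kHz = 36.6 kHz.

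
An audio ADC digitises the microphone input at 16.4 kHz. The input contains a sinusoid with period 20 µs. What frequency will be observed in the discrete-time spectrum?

T = 20 µs → f = 1/T = 50 kHz.
50 kHz mod fs = 0.8 kHz.
0.8 kHz ≤ fs/2 = 8.2 kHz, appears at 0.8 kHz.

0.8 kHz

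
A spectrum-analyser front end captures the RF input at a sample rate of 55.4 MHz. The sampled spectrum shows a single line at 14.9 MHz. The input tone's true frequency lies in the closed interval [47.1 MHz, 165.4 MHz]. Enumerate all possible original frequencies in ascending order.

70.3 MHz, 95.9 MHz, 125.7 MHz, 151.3 MHz

Frequencies that alias to 14.9 MHz are k·fs ± 14.9 MHz for integer k ≥ 0.
k=0: 14.9 MHz.
k=1: 40.5 MHz, 70.3 MHz.
k=2: 95.9 MHz, 125.7 MHz.
k=3: 151.3 MHz, 181.1 MHz.
k=4: 206.7 MHz, 236.5 MHz.
Within [47.1 MHz, 165.4 MHz]: 70.3 MHz, 95.9 MHz, 125.7 MHz, 151.3 MHz.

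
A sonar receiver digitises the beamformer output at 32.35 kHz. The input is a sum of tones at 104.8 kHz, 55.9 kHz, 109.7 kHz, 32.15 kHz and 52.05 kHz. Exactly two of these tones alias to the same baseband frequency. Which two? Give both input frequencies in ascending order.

fs/2 = 16.175 kHz.
104.8 kHz mod fs = 7.75 kHz.
7.75 kHz ≤ fs/2 = 16.175 kHz, appears at 7.75 kHz.
55.9 kHz mod fs = 23.55 kHz.
23.55 kHz > fs/2 = 16.175 kHz, folds to fs − 23.55 kHz = 8.8 kHz.
109.7 kHz mod fs = 12.65 kHz.
12.65 kHz ≤ fs/2 = 16.175 kHz, appears at 12.65 kHz.
32.15 kHz > fs/2 = 16.175 kHz, folds to fs − 32.15 kHz = 0.2 kHz.
52.05 kHz mod fs = 19.7 kHz.
19.7 kHz > fs/2 = 16.175 kHz, folds to fs − 19.7 kHz = 12.65 kHz.
52.05 kHz and 109.7 kHz both map to 12.65 kHz.

52.05 kHz, 109.7 kHz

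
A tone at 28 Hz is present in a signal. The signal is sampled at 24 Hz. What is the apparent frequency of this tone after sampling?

4 Hz

28 Hz mod fs = 4 Hz.
4 Hz ≤ fs/2 = 12 Hz, appears at 4 Hz.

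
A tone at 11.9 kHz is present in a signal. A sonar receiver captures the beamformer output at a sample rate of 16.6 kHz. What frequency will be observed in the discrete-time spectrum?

11.9 kHz > fs/2 = 8.3 kHz, folds to fs − 11.9 kHz = 4.7 kHz.

4.7 kHz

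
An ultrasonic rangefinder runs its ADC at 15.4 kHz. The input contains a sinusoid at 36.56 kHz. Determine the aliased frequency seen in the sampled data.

36.56 kHz mod fs = 5.76 kHz.
5.76 kHz ≤ fs/2 = 7.7 kHz, appears at 5.76 kHz.

5.76 kHz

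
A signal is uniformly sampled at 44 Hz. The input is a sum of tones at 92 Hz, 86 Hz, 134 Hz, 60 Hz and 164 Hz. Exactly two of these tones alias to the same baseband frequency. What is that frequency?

2 Hz

fs/2 = 22 Hz.
92 Hz mod fs = 4 Hz.
4 Hz ≤ fs/2 = 22 Hz, appears at 4 Hz.
86 Hz mod fs = 42 Hz.
42 Hz > fs/2 = 22 Hz, folds to fs − 42 Hz = 2 Hz.
134 Hz mod fs = 2 Hz.
2 Hz ≤ fs/2 = 22 Hz, appears at 2 Hz.
60 Hz mod fs = 16 Hz.
16 Hz ≤ fs/2 = 22 Hz, appears at 16 Hz.
164 Hz mod fs = 32 Hz.
32 Hz > fs/2 = 22 Hz, folds to fs − 32 Hz = 12 Hz.
86 Hz and 134 Hz both map to 2 Hz.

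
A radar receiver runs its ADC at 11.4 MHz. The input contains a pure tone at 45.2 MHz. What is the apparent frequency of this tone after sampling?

45.2 MHz mod fs = 11 MHz.
11 MHz > fs/2 = 5.7 MHz, folds to fs − 11 MHz = 0.4 MHz.

0.4 MHz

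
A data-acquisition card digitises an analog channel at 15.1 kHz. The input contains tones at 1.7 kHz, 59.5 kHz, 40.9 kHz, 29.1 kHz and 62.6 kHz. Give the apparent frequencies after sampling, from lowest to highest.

fs/2 = 7.55 kHz.
1.7 kHz ≤ fs/2 = 7.55 kHz, passes unchanged.
59.5 kHz mod fs = 14.2 kHz.
14.2 kHz > fs/2 = 7.55 kHz, folds to fs − 14.2 kHz = 0.9 kHz.
40.9 kHz mod fs = 10.7 kHz.
10.7 kHz > fs/2 = 7.55 kHz, folds to fs − 10.7 kHz = 4.4 kHz.
29.1 kHz mod fs = 14 kHz.
14 kHz > fs/2 = 7.55 kHz, folds to fs − 14 kHz = 1.1 kHz.
62.6 kHz mod fs = 2.2 kHz.
2.2 kHz ≤ fs/2 = 7.55 kHz, appears at 2.2 kHz.
Distinct values: {0.9 kHz, 1.1 kHz, 1.7 kHz, 2.2 kHz, 4.4 kHz}.

0.9 kHz, 1.1 kHz, 1.7 kHz, 2.2 kHz, 4.4 kHz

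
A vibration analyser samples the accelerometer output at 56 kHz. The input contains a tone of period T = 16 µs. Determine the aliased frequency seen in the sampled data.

6.5 kHz

T = 16 µs → f = 1/T = 62.5 kHz.
62.5 kHz mod fs = 6.5 kHz.
6.5 kHz ≤ fs/2 = 28 kHz, appears at 6.5 kHz.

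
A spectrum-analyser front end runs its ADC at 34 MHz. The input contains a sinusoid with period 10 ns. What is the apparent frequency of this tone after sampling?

T = 10 ns → f = 1/T = 100 MHz.
100 MHz mod fs = 32 MHz.
32 MHz > fs/2 = 17 MHz, folds to fs − 32 MHz = 2 MHz.

2 MHz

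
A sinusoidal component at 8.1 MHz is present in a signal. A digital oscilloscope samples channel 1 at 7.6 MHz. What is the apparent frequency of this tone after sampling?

0.5 MHz

8.1 MHz mod fs = 0.5 MHz.
0.5 MHz ≤ fs/2 = 3.8 MHz, appears at 0.5 MHz.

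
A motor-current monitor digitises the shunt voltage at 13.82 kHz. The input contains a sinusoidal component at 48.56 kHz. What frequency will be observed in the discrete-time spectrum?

6.72 kHz

48.56 kHz mod fs = 7.1 kHz.
7.1 kHz > fs/2 = 6.91 kHz, folds to fs − 7.1 kHz = 6.72 kHz.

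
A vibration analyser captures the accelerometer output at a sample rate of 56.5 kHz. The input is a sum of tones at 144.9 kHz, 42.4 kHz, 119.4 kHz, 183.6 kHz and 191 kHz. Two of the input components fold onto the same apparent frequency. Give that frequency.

14.1 kHz

fs/2 = 28.25 kHz.
144.9 kHz mod fs = 31.9 kHz.
31.9 kHz > fs/2 = 28.25 kHz, folds to fs − 31.9 kHz = 24.6 kHz.
42.4 kHz > fs/2 = 28.25 kHz, folds to fs − 42.4 kHz = 14.1 kHz.
119.4 kHz mod fs = 6.4 kHz.
6.4 kHz ≤ fs/2 = 28.25 kHz, appears at 6.4 kHz.
183.6 kHz mod fs = 14.1 kHz.
14.1 kHz ≤ fs/2 = 28.25 kHz, appears at 14.1 kHz.
191 kHz mod fs = 21.5 kHz.
21.5 kHz ≤ fs/2 = 28.25 kHz, appears at 21.5 kHz.
42.4 kHz and 183.6 kHz both map to 14.1 kHz.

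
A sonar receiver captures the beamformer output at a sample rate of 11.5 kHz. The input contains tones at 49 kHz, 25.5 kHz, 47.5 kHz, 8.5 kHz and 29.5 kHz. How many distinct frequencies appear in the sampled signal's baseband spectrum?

4

fs/2 = 5.75 kHz.
49 kHz mod fs = 3 kHz.
3 kHz ≤ fs/2 = 5.75 kHz, appears at 3 kHz.
25.5 kHz mod fs = 2.5 kHz.
2.5 kHz ≤ fs/2 = 5.75 kHz, appears at 2.5 kHz.
47.5 kHz mod fs = 1.5 kHz.
1.5 kHz ≤ fs/2 = 5.75 kHz, appears at 1.5 kHz.
8.5 kHz > fs/2 = 5.75 kHz, folds to fs − 8.5 kHz = 3 kHz.
29.5 kHz mod fs = 6.5 kHz.
6.5 kHz > fs/2 = 5.75 kHz, folds to fs − 6.5 kHz = 5 kHz.
Distinct values: {1.5 kHz, 2.5 kHz, 3 kHz, 5 kHz} → 4.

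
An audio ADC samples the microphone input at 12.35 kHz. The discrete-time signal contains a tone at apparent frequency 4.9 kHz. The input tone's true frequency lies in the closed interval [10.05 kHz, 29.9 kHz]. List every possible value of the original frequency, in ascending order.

Frequencies that alias to 4.9 kHz are k·fs ± 4.9 kHz for integer k ≥ 0.
k=0: 4.9 kHz.
k=1: 7.45 kHz, 17.25 kHz.
k=2: 19.8 kHz, 29.6 kHz.
k=3: 32.15 kHz, 41.95 kHz.
Within [10.05 kHz, 29.9 kHz]: 17.25 kHz, 19.8 kHz, 29.6 kHz.

17.25 kHz, 19.8 kHz, 29.6 kHz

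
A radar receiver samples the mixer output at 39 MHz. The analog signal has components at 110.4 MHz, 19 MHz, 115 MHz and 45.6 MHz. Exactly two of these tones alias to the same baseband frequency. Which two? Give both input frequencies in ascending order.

45.6 MHz, 110.4 MHz

fs/2 = 19.5 MHz.
110.4 MHz mod fs = 32.4 MHz.
32.4 MHz > fs/2 = 19.5 MHz, folds to fs − 32.4 MHz = 6.6 MHz.
19 MHz ≤ fs/2 = 19.5 MHz, passes unchanged.
115 MHz mod fs = 37 MHz.
37 MHz > fs/2 = 19.5 MHz, folds to fs − 37 MHz = 2 MHz.
45.6 MHz mod fs = 6.6 MHz.
6.6 MHz ≤ fs/2 = 19.5 MHz, appears at 6.6 MHz.
45.6 MHz and 110.4 MHz both map to 6.6 MHz.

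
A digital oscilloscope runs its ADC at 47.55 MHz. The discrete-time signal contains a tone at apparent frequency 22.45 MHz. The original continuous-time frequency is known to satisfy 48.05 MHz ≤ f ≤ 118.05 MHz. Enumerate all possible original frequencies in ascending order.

70 MHz, 72.65 MHz, 117.55 MHz

Frequencies that alias to 22.45 MHz are k·fs ± 22.45 MHz for integer k ≥ 0.
k=0: 22.45 MHz.
k=1: 25.1 MHz, 70 MHz.
k=2: 72.65 MHz, 117.55 MHz.
k=3: 120.2 MHz, 165.1 MHz.
Within [48.05 MHz, 118.05 MHz]: 70 MHz, 72.65 MHz, 117.55 MHz.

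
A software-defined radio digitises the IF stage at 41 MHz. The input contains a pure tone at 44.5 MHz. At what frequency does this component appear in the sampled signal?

44.5 MHz mod fs = 3.5 MHz.
3.5 MHz ≤ fs/2 = 20.5 MHz, appears at 3.5 MHz.

3.5 MHz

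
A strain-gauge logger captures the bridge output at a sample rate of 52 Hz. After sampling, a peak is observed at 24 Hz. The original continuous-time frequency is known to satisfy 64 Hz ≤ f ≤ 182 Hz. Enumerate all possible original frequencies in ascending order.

Frequencies that alias to 24 Hz are k·fs ± 24 Hz for integer k ≥ 0.
k=0: 24 Hz.
k=1: 28 Hz, 76 Hz.
k=2: 80 Hz, 128 Hz.
k=3: 132 Hz, 180 Hz.
k=4: 184 Hz, 232 Hz.
Within [64 Hz, 182 Hz]: 76 Hz, 80 Hz, 128 Hz, 132 Hz, 180 Hz.

76 Hz, 80 Hz, 128 Hz, 132 Hz, 180 Hz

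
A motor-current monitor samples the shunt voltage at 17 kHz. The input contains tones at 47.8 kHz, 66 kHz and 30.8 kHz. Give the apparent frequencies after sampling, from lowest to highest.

2 kHz, 3.2 kHz

fs/2 = 8.5 kHz.
47.8 kHz mod fs = 13.8 kHz.
13.8 kHz > fs/2 = 8.5 kHz, folds to fs − 13.8 kHz = 3.2 kHz.
66 kHz mod fs = 15 kHz.
15 kHz > fs/2 = 8.5 kHz, folds to fs − 15 kHz = 2 kHz.
30.8 kHz mod fs = 13.8 kHz.
13.8 kHz > fs/2 = 8.5 kHz, folds to fs − 13.8 kHz = 3.2 kHz.
Distinct values: {2 kHz, 3.2 kHz}.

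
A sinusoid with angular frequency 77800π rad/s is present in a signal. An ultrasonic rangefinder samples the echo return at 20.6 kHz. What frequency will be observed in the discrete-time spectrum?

ω = 77800π rad/s → f = ω/(2π) = 38900 Hz = 38.9 kHz.
38.9 kHz mod fs = 18.3 kHz.
18.3 kHz > fs/2 = 10.3 kHz, folds to fs − 18.3 kHz = 2.3 kHz.

2.3 kHz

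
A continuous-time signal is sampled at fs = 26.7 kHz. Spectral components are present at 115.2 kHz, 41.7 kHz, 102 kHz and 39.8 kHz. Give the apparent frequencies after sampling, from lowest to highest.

4.8 kHz, 8.4 kHz, 11.7 kHz, 13.1 kHz

fs/2 = 13.35 kHz.
115.2 kHz mod fs = 8.4 kHz.
8.4 kHz ≤ fs/2 = 13.35 kHz, appears at 8.4 kHz.
41.7 kHz mod fs = 15 kHz.
15 kHz > fs/2 = 13.35 kHz, folds to fs − 15 kHz = 11.7 kHz.
102 kHz mod fs = 21.9 kHz.
21.9 kHz > fs/2 = 13.35 kHz, folds to fs − 21.9 kHz = 4.8 kHz.
39.8 kHz mod fs = 13.1 kHz.
13.1 kHz ≤ fs/2 = 13.35 kHz, appears at 13.1 kHz.
Distinct values: {4.8 kHz, 8.4 kHz, 11.7 kHz, 13.1 kHz}.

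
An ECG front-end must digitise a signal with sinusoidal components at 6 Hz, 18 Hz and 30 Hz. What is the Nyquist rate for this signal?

60 Hz

Highest-frequency component: 30 Hz.
Nyquist rate = 2 × 30 Hz = 60 Hz.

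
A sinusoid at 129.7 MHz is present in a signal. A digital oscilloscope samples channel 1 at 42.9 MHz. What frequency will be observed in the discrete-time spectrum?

1 MHz

129.7 MHz mod fs = 1 MHz.
1 MHz ≤ fs/2 = 21.45 MHz, appears at 1 MHz.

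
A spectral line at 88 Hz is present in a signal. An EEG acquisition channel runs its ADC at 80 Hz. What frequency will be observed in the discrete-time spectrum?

8 Hz

88 Hz mod fs = 8 Hz.
8 Hz ≤ fs/2 = 40 Hz, appears at 8 Hz.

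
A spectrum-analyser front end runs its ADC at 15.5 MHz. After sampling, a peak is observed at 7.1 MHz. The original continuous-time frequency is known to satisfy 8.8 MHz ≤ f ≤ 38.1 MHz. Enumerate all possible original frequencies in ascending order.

22.6 MHz, 23.9 MHz, 38.1 MHz

Frequencies that alias to 7.1 MHz are k·fs ± 7.1 MHz for integer k ≥ 0.
k=0: 7.1 MHz.
k=1: 8.4 MHz, 22.6 MHz.
k=2: 23.9 MHz, 38.1 MHz.
k=3: 39.4 MHz, 53.6 MHz.
Within [8.8 MHz, 38.1 MHz]: 22.6 MHz, 23.9 MHz, 38.1 MHz.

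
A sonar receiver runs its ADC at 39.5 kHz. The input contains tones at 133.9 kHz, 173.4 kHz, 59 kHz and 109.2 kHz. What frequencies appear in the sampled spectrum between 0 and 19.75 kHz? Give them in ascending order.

9.3 kHz, 15.4 kHz, 19.5 kHz

fs/2 = 19.75 kHz.
133.9 kHz mod fs = 15.4 kHz.
15.4 kHz ≤ fs/2 = 19.75 kHz, appears at 15.4 kHz.
173.4 kHz mod fs = 15.4 kHz.
15.4 kHz ≤ fs/2 = 19.75 kHz, appears at 15.4 kHz.
59 kHz mod fs = 19.5 kHz.
19.5 kHz ≤ fs/2 = 19.75 kHz, appears at 19.5 kHz.
109.2 kHz mod fs = 30.2 kHz.
30.2 kHz > fs/2 = 19.75 kHz, folds to fs − 30.2 kHz = 9.3 kHz.
Distinct values: {9.3 kHz, 15.4 kHz, 19.5 kHz}.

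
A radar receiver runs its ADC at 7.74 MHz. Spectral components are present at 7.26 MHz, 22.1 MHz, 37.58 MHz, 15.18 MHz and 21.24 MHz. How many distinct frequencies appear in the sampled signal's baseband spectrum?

fs/2 = 3.87 MHz.
7.26 MHz > fs/2 = 3.87 MHz, folds to fs − 7.26 MHz = 0.48 MHz.
22.1 MHz mod fs = 6.62 MHz.
6.62 MHz > fs/2 = 3.87 MHz, folds to fs − 6.62 MHz = 1.12 MHz.
37.58 MHz mod fs = 6.62 MHz.
6.62 MHz > fs/2 = 3.87 MHz, folds to fs − 6.62 MHz = 1.12 MHz.
15.18 MHz mod fs = 7.44 MHz.
7.44 MHz > fs/2 = 3.87 MHz, folds to fs − 7.44 MHz = 0.3 MHz.
21.24 MHz mod fs = 5.76 MHz.
5.76 MHz > fs/2 = 3.87 MHz, folds to fs − 5.76 MHz = 1.98 MHz.
Distinct values: {0.3 MHz, 0.48 MHz, 1.12 MHz, 1.98 MHz} → 4.

4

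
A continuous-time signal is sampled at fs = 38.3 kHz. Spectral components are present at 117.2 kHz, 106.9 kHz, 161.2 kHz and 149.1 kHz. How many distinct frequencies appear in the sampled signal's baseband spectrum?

fs/2 = 19.15 kHz.
117.2 kHz mod fs = 2.3 kHz.
2.3 kHz ≤ fs/2 = 19.15 kHz, appears at 2.3 kHz.
106.9 kHz mod fs = 30.3 kHz.
30.3 kHz > fs/2 = 19.15 kHz, folds to fs − 30.3 kHz = 8 kHz.
161.2 kHz mod fs = 8 kHz.
8 kHz ≤ fs/2 = 19.15 kHz, appears at 8 kHz.
149.1 kHz mod fs = 34.2 kHz.
34.2 kHz > fs/2 = 19.15 kHz, folds to fs − 34.2 kHz = 4.1 kHz.
Distinct values: {2.3 kHz, 4.1 kHz, 8 kHz} → 3.

3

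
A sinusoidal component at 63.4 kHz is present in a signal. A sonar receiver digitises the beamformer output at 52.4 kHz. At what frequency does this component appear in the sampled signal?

11 kHz

63.4 kHz mod fs = 11 kHz.
11 kHz ≤ fs/2 = 26.2 kHz, appears at 11 kHz.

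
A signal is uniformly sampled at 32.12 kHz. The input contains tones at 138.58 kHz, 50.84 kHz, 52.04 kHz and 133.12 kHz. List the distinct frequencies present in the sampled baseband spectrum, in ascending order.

fs/2 = 16.06 kHz.
138.58 kHz mod fs = 10.1 kHz.
10.1 kHz ≤ fs/2 = 16.06 kHz, appears at 10.1 kHz.
50.84 kHz mod fs = 18.72 kHz.
18.72 kHz > fs/2 = 16.06 kHz, folds to fs − 18.72 kHz = 13.4 kHz.
52.04 kHz mod fs = 19.92 kHz.
19.92 kHz > fs/2 = 16.06 kHz, folds to fs − 19.92 kHz = 12.2 kHz.
133.12 kHz mod fs = 4.64 kHz.
4.64 kHz ≤ fs/2 = 16.06 kHz, appears at 4.64 kHz.
Distinct values: {4.64 kHz, 10.1 kHz, 12.2 kHz, 13.4 kHz}.

4.64 kHz, 10.1 kHz, 12.2 kHz, 13.4 kHz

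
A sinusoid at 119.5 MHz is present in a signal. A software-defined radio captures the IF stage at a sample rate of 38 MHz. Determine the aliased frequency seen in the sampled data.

5.5 MHz

119.5 MHz mod fs = 5.5 MHz.
5.5 MHz ≤ fs/2 = 19 MHz, appears at 5.5 MHz.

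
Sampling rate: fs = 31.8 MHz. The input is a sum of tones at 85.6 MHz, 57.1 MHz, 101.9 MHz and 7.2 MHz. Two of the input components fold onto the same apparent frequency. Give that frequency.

fs/2 = 15.9 MHz.
85.6 MHz mod fs = 22 MHz.
22 MHz > fs/2 = 15.9 MHz, folds to fs − 22 MHz = 9.8 MHz.
57.1 MHz mod fs = 25.3 MHz.
25.3 MHz > fs/2 = 15.9 MHz, folds to fs − 25.3 MHz = 6.5 MHz.
101.9 MHz mod fs = 6.5 MHz.
6.5 MHz ≤ fs/2 = 15.9 MHz, appears at 6.5 MHz.
7.2 MHz ≤ fs/2 = 15.9 MHz, passes unchanged.
57.1 MHz and 101.9 MHz both map to 6.5 MHz.

6.5 MHz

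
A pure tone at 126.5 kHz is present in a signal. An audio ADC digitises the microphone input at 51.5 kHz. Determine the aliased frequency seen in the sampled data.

126.5 kHz mod fs = 23.5 kHz.
23.5 kHz ≤ fs/2 = 25.75 kHz, appears at 23.5 kHz.

23.5 kHz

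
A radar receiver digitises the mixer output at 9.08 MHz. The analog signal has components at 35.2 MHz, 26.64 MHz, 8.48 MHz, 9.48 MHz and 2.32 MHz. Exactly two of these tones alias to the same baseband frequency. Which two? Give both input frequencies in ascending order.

fs/2 = 4.54 MHz.
35.2 MHz mod fs = 7.96 MHz.
7.96 MHz > fs/2 = 4.54 MHz, folds to fs − 7.96 MHz = 1.12 MHz.
26.64 MHz mod fs = 8.48 MHz.
8.48 MHz > fs/2 = 4.54 MHz, folds to fs − 8.48 MHz = 0.6 MHz.
8.48 MHz > fs/2 = 4.54 MHz, folds to fs − 8.48 MHz = 0.6 MHz.
9.48 MHz mod fs = 0.4 MHz.
0.4 MHz ≤ fs/2 = 4.54 MHz, appears at 0.4 MHz.
2.32 MHz ≤ fs/2 = 4.54 MHz, passes unchanged.
8.48 MHz and 26.64 MHz both map to 0.6 MHz.

8.48 MHz, 26.64 MHz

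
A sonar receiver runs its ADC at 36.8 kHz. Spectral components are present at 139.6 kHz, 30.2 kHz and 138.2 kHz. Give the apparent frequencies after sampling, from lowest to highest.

fs/2 = 18.4 kHz.
139.6 kHz mod fs = 29.2 kHz.
29.2 kHz > fs/2 = 18.4 kHz, folds to fs − 29.2 kHz = 7.6 kHz.
30.2 kHz > fs/2 = 18.4 kHz, folds to fs − 30.2 kHz = 6.6 kHz.
138.2 kHz mod fs = 27.8 kHz.
27.8 kHz > fs/2 = 18.4 kHz, folds to fs − 27.8 kHz = 9 kHz.
Distinct values: {6.6 kHz, 7.6 kHz, 9 kHz}.

6.6 kHz, 7.6 kHz, 9 kHz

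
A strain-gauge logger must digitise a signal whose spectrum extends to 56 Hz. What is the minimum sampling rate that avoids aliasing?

112 Hz

Nyquist rate = 2 × 56 Hz = 112 Hz.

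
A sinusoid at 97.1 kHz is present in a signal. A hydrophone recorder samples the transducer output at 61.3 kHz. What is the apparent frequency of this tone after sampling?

97.1 kHz mod fs = 35.8 kHz.
35.8 kHz > fs/2 = 30.65 kHz, folds to fs − 35.8 kHz = 25.5 kHz.

25.5 kHz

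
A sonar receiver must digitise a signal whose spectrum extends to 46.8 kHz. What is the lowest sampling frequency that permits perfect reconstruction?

93.6 kHz

Nyquist rate = 2 × 46.8 kHz = 93.6 kHz.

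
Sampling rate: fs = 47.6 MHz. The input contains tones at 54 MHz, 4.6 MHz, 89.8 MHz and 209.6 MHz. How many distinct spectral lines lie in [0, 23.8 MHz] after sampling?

fs/2 = 23.8 MHz.
54 MHz mod fs = 6.4 MHz.
6.4 MHz ≤ fs/2 = 23.8 MHz, appears at 6.4 MHz.
4.6 MHz ≤ fs/2 = 23.8 MHz, passes unchanged.
89.8 MHz mod fs = 42.2 MHz.
42.2 MHz > fs/2 = 23.8 MHz, folds to fs − 42.2 MHz = 5.4 MHz.
209.6 MHz mod fs = 19.2 MHz.
19.2 MHz ≤ fs/2 = 23.8 MHz, appears at 19.2 MHz.
Distinct values: {4.6 MHz, 5.4 MHz, 6.4 MHz, 19.2 MHz} → 4.

4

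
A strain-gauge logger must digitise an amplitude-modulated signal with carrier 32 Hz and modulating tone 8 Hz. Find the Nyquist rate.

AM sidebands sit at fc ± fm = 24 Hz and 40 Hz.
Highest-frequency component: 40 Hz.
Nyquist rate = 2 × 40 Hz = 80 Hz.

80 Hz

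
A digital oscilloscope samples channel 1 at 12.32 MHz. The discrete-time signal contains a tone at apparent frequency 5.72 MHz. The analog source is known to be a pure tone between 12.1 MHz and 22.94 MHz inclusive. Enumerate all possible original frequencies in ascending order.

Frequencies that alias to 5.72 MHz are k·fs ± 5.72 MHz for integer k ≥ 0.
k=0: 5.72 MHz.
k=1: 6.6 MHz, 18.04 MHz.
k=2: 18.92 MHz, 30.36 MHz.
k=3: 31.24 MHz, 42.68 MHz.
Within [12.1 MHz, 22.94 MHz]: 18.04 MHz, 18.92 MHz.

18.04 MHz, 18.92 MHz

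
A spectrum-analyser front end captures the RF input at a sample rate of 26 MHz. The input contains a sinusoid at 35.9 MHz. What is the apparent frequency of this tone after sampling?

9.9 MHz

35.9 MHz mod fs = 9.9 MHz.
9.9 MHz ≤ fs/2 = 13 MHz, appears at 9.9 MHz.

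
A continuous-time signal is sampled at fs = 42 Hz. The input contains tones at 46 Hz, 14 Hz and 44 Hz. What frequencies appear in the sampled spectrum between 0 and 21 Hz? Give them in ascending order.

2 Hz, 4 Hz, 14 Hz

fs/2 = 21 Hz.
46 Hz mod fs = 4 Hz.
4 Hz ≤ fs/2 = 21 Hz, appears at 4 Hz.
14 Hz ≤ fs/2 = 21 Hz, passes unchanged.
44 Hz mod fs = 2 Hz.
2 Hz ≤ fs/2 = 21 Hz, appears at 2 Hz.
Distinct values: {2 Hz, 4 Hz, 14 Hz}.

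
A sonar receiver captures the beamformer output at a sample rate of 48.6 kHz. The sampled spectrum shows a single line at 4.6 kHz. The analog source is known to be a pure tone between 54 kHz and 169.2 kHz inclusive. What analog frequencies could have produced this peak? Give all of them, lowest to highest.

Frequencies that alias to 4.6 kHz are k·fs ± 4.6 kHz for integer k ≥ 0.
k=0: 4.6 kHz.
k=1: 44 kHz, 53.2 kHz.
k=2: 92.6 kHz, 101.8 kHz.
k=3: 141.2 kHz, 150.4 kHz.
k=4: 189.8 kHz, 199 kHz.
Within [54 kHz, 169.2 kHz]: 92.6 kHz, 101.8 kHz, 141.2 kHz, 150.4 kHz.

92.6 kHz, 101.8 kHz, 141.2 kHz, 150.4 kHz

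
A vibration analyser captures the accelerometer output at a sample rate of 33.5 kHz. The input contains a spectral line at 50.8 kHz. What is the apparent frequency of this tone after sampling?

16.2 kHz

50.8 kHz mod fs = 17.3 kHz.
17.3 kHz > fs/2 = 16.75 kHz, folds to fs − 17.3 kHz = 16.2 kHz.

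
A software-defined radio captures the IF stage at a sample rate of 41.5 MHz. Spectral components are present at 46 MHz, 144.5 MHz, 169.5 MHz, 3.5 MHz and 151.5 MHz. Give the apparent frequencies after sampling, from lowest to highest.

3.5 MHz, 4.5 MHz, 14.5 MHz, 20 MHz

fs/2 = 20.75 MHz.
46 MHz mod fs = 4.5 MHz.
4.5 MHz ≤ fs/2 = 20.75 MHz, appears at 4.5 MHz.
144.5 MHz mod fs = 20 MHz.
20 MHz ≤ fs/2 = 20.75 MHz, appears at 20 MHz.
169.5 MHz mod fs = 3.5 MHz.
3.5 MHz ≤ fs/2 = 20.75 MHz, appears at 3.5 MHz.
3.5 MHz ≤ fs/2 = 20.75 MHz, passes unchanged.
151.5 MHz mod fs = 27 MHz.
27 MHz > fs/2 = 20.75 MHz, folds to fs − 27 MHz = 14.5 MHz.
Distinct values: {3.5 MHz, 4.5 MHz, 14.5 MHz, 20 MHz}.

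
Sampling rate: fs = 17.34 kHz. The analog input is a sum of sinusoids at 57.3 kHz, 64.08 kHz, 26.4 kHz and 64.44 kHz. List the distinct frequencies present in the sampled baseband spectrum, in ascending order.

4.92 kHz, 5.28 kHz, 8.28 kHz

fs/2 = 8.67 kHz.
57.3 kHz mod fs = 5.28 kHz.
5.28 kHz ≤ fs/2 = 8.67 kHz, appears at 5.28 kHz.
64.08 kHz mod fs = 12.06 kHz.
12.06 kHz > fs/2 = 8.67 kHz, folds to fs − 12.06 kHz = 5.28 kHz.
26.4 kHz mod fs = 9.06 kHz.
9.06 kHz > fs/2 = 8.67 kHz, folds to fs − 9.06 kHz = 8.28 kHz.
64.44 kHz mod fs = 12.42 kHz.
12.42 kHz > fs/2 = 8.67 kHz, folds to fs − 12.42 kHz = 4.92 kHz.
Distinct values: {4.92 kHz, 5.28 kHz, 8.28 kHz}.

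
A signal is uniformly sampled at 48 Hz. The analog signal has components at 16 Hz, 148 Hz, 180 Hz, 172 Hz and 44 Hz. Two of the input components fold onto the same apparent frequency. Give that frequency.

4 Hz

fs/2 = 24 Hz.
16 Hz ≤ fs/2 = 24 Hz, passes unchanged.
148 Hz mod fs = 4 Hz.
4 Hz ≤ fs/2 = 24 Hz, appears at 4 Hz.
180 Hz mod fs = 36 Hz.
36 Hz > fs/2 = 24 Hz, folds to fs − 36 Hz = 12 Hz.
172 Hz mod fs = 28 Hz.
28 Hz > fs/2 = 24 Hz, folds to fs − 28 Hz = 20 Hz.
44 Hz > fs/2 = 24 Hz, folds to fs − 44 Hz = 4 Hz.
44 Hz and 148 Hz both map to 4 Hz.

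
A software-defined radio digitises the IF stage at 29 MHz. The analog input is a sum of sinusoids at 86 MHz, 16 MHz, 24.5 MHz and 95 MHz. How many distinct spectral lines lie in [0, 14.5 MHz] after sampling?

fs/2 = 14.5 MHz.
86 MHz mod fs = 28 MHz.
28 MHz > fs/2 = 14.5 MHz, folds to fs − 28 MHz = 1 MHz.
16 MHz > fs/2 = 14.5 MHz, folds to fs − 16 MHz = 13 MHz.
24.5 MHz > fs/2 = 14.5 MHz, folds to fs − 24.5 MHz = 4.5 MHz.
95 MHz mod fs = 8 MHz.
8 MHz ≤ fs/2 = 14.5 MHz, appears at 8 MHz.
Distinct values: {1 MHz, 4.5 MHz, 8 MHz, 13 MHz} → 4.

4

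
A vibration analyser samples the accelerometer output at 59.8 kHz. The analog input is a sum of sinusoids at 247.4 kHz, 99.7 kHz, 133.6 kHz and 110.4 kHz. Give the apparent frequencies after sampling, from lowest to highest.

fs/2 = 29.9 kHz.
247.4 kHz mod fs = 8.2 kHz.
8.2 kHz ≤ fs/2 = 29.9 kHz, appears at 8.2 kHz.
99.7 kHz mod fs = 39.9 kHz.
39.9 kHz > fs/2 = 29.9 kHz, folds to fs − 39.9 kHz = 19.9 kHz.
133.6 kHz mod fs = 14 kHz.
14 kHz ≤ fs/2 = 29.9 kHz, appears at 14 kHz.
110.4 kHz mod fs = 50.6 kHz.
50.6 kHz > fs/2 = 29.9 kHz, folds to fs − 50.6 kHz = 9.2 kHz.
Distinct values: {8.2 kHz, 9.2 kHz, 14 kHz, 19.9 kHz}.

8.2 kHz, 9.2 kHz, 14 kHz, 19.9 kHz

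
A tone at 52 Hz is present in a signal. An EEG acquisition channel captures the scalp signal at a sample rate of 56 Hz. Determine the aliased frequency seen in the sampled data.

52 Hz > fs/2 = 28 Hz, folds to fs − 52 Hz = 4 Hz.

4 Hz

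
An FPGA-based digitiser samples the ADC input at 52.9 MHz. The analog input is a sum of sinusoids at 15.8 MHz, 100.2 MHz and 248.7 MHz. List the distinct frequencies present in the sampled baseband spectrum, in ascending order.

fs/2 = 26.45 MHz.
15.8 MHz ≤ fs/2 = 26.45 MHz, passes unchanged.
100.2 MHz mod fs = 47.3 MHz.
47.3 MHz > fs/2 = 26.45 MHz, folds to fs − 47.3 MHz = 5.6 MHz.
248.7 MHz mod fs = 37.1 MHz.
37.1 MHz > fs/2 = 26.45 MHz, folds to fs − 37.1 MHz = 15.8 MHz.
Distinct values: {5.6 MHz, 15.8 MHz}.

5.6 MHz, 15.8 MHz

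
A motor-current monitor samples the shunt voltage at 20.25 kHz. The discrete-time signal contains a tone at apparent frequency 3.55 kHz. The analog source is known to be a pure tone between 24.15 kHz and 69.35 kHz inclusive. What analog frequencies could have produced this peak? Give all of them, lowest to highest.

36.95 kHz, 44.05 kHz, 57.2 kHz, 64.3 kHz

Frequencies that alias to 3.55 kHz are k·fs ± 3.55 kHz for integer k ≥ 0.
k=0: 3.55 kHz.
k=1: 16.7 kHz, 23.8 kHz.
k=2: 36.95 kHz, 44.05 kHz.
k=3: 57.2 kHz, 64.3 kHz.
k=4: 77.45 kHz, 84.55 kHz.
Within [24.15 kHz, 69.35 kHz]: 36.95 kHz, 44.05 kHz, 57.2 kHz, 64.3 kHz.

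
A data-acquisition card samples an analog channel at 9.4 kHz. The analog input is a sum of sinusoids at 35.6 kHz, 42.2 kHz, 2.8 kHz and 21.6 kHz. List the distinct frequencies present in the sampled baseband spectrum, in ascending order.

2 kHz, 2.8 kHz, 4.6 kHz

fs/2 = 4.7 kHz.
35.6 kHz mod fs = 7.4 kHz.
7.4 kHz > fs/2 = 4.7 kHz, folds to fs − 7.4 kHz = 2 kHz.
42.2 kHz mod fs = 4.6 kHz.
4.6 kHz ≤ fs/2 = 4.7 kHz, appears at 4.6 kHz.
2.8 kHz ≤ fs/2 = 4.7 kHz, passes unchanged.
21.6 kHz mod fs = 2.8 kHz.
2.8 kHz ≤ fs/2 = 4.7 kHz, appears at 2.8 kHz.
Distinct values: {2 kHz, 2.8 kHz, 4.6 kHz}.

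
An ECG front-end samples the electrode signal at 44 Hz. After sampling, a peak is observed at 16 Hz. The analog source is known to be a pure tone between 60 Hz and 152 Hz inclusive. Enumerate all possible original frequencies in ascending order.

60 Hz, 72 Hz, 104 Hz, 116 Hz, 148 Hz

Frequencies that alias to 16 Hz are k·fs ± 16 Hz for integer k ≥ 0.
k=0: 16 Hz.
k=1: 28 Hz, 60 Hz.
k=2: 72 Hz, 104 Hz.
k=3: 116 Hz, 148 Hz.
k=4: 160 Hz, 192 Hz.
Within [60 Hz, 152 Hz]: 60 Hz, 72 Hz, 104 Hz, 116 Hz, 148 Hz.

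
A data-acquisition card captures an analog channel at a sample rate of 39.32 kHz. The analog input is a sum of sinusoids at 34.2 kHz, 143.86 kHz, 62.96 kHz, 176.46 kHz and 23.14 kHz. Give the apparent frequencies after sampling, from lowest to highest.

5.12 kHz, 13.42 kHz, 15.68 kHz, 16.18 kHz, 19.18 kHz

fs/2 = 19.66 kHz.
34.2 kHz > fs/2 = 19.66 kHz, folds to fs − 34.2 kHz = 5.12 kHz.
143.86 kHz mod fs = 25.9 kHz.
25.9 kHz > fs/2 = 19.66 kHz, folds to fs − 25.9 kHz = 13.42 kHz.
62.96 kHz mod fs = 23.64 kHz.
23.64 kHz > fs/2 = 19.66 kHz, folds to fs − 23.64 kHz = 15.68 kHz.
176.46 kHz mod fs = 19.18 kHz.
19.18 kHz ≤ fs/2 = 19.66 kHz, appears at 19.18 kHz.
23.14 kHz > fs/2 = 19.66 kHz, folds to fs − 23.14 kHz = 16.18 kHz.
Distinct values: {5.12 kHz, 13.42 kHz, 15.68 kHz, 16.18 kHz, 19.18 kHz}.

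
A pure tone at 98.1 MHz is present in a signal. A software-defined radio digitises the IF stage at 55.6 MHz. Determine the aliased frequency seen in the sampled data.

13.1 MHz

98.1 MHz mod fs = 42.5 MHz.
42.5 MHz > fs/2 = 27.8 MHz, folds to fs − 42.5 MHz = 13.1 MHz.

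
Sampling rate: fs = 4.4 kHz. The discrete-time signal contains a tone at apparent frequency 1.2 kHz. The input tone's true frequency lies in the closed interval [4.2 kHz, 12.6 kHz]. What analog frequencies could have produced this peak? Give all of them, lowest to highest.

Frequencies that alias to 1.2 kHz are k·fs ± 1.2 kHz for integer k ≥ 0.
k=0: 1.2 kHz.
k=1: 3.2 kHz, 5.6 kHz.
k=2: 7.6 kHz, 10 kHz.
k=3: 12 kHz, 14.4 kHz.
k=4: 16.4 kHz, 18.8 kHz.
Within [4.2 kHz, 12.6 kHz]: 5.6 kHz, 7.6 kHz, 10 kHz, 12 kHz.

5.6 kHz, 7.6 kHz, 10 kHz, 12 kHz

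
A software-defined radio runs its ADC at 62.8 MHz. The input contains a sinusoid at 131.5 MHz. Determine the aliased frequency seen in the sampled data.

5.9 MHz

131.5 MHz mod fs = 5.9 MHz.
5.9 MHz ≤ fs/2 = 31.4 MHz, appears at 5.9 MHz.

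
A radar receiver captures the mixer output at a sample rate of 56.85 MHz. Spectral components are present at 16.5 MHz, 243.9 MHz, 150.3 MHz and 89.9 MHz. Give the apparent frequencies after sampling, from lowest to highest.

16.5 MHz, 20.25 MHz, 23.8 MHz

fs/2 = 28.425 MHz.
16.5 MHz ≤ fs/2 = 28.425 MHz, passes unchanged.
243.9 MHz mod fs = 16.5 MHz.
16.5 MHz ≤ fs/2 = 28.425 MHz, appears at 16.5 MHz.
150.3 MHz mod fs = 36.6 MHz.
36.6 MHz > fs/2 = 28.425 MHz, folds to fs − 36.6 MHz = 20.25 MHz.
89.9 MHz mod fs = 33.05 MHz.
33.05 MHz > fs/2 = 28.425 MHz, folds to fs − 33.05 MHz = 23.8 MHz.
Distinct values: {16.5 MHz, 20.25 MHz, 23.8 MHz}.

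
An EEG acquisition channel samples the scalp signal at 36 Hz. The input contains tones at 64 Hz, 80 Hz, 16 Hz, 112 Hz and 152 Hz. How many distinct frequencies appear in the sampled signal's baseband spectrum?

fs/2 = 18 Hz.
64 Hz mod fs = 28 Hz.
28 Hz > fs/2 = 18 Hz, folds to fs − 28 Hz = 8 Hz.
80 Hz mod fs = 8 Hz.
8 Hz ≤ fs/2 = 18 Hz, appears at 8 Hz.
16 Hz ≤ fs/2 = 18 Hz, passes unchanged.
112 Hz mod fs = 4 Hz.
4 Hz ≤ fs/2 = 18 Hz, appears at 4 Hz.
152 Hz mod fs = 8 Hz.
8 Hz ≤ fs/2 = 18 Hz, appears at 8 Hz.
Distinct values: {4 Hz, 8 Hz, 16 Hz} → 3.

3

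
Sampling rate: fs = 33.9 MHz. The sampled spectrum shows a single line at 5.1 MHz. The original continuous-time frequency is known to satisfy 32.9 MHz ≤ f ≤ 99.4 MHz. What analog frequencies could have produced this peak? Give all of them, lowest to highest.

Frequencies that alias to 5.1 MHz are k·fs ± 5.1 MHz for integer k ≥ 0.
k=0: 5.1 MHz.
k=1: 28.8 MHz, 39 MHz.
k=2: 62.7 MHz, 72.9 MHz.
k=3: 96.6 MHz, 106.8 MHz.
k=4: 130.5 MHz, 140.7 MHz.
Within [32.9 MHz, 99.4 MHz]: 39 MHz, 62.7 MHz, 72.9 MHz, 96.6 MHz.

39 MHz, 62.7 MHz, 72.9 MHz, 96.6 MHz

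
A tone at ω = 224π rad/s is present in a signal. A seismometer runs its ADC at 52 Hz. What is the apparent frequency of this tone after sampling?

8 Hz

ω = 224π rad/s → f = ω/(2π) = 112 Hz.
112 Hz mod fs = 8 Hz.
8 Hz ≤ fs/2 = 26 Hz, appears at 8 Hz.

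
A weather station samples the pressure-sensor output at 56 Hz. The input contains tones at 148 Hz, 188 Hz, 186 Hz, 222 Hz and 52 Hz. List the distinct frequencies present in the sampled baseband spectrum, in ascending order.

2 Hz, 4 Hz, 18 Hz, 20 Hz

fs/2 = 28 Hz.
148 Hz mod fs = 36 Hz.
36 Hz > fs/2 = 28 Hz, folds to fs − 36 Hz = 20 Hz.
188 Hz mod fs = 20 Hz.
20 Hz ≤ fs/2 = 28 Hz, appears at 20 Hz.
186 Hz mod fs = 18 Hz.
18 Hz ≤ fs/2 = 28 Hz, appears at 18 Hz.
222 Hz mod fs = 54 Hz.
54 Hz > fs/2 = 28 Hz, folds to fs − 54 Hz = 2 Hz.
52 Hz > fs/2 = 28 Hz, folds to fs − 52 Hz = 4 Hz.
Distinct values: {2 Hz, 4 Hz, 18 Hz, 20 Hz}.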